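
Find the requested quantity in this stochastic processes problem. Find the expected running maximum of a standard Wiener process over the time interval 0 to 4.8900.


E(max B(s)) = sqrt(2t/pi)
= sqrt(2*4.8900/pi)
= sqrt(3.1131)
= 1.7644

1.7644


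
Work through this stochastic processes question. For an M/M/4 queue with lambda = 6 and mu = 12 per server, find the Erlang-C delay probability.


a = lambda/mu = 0.5000
rho = a/c = 0.1250
Erlang-C formula applied:
C(c,a) = 0.0018

0.0018


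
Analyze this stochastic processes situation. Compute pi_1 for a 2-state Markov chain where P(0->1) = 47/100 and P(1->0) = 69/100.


Stationary distribution: pi_0 = p10/(p01+p10), pi_1 = p01/(p01+p10)
p01 = 0.4700, p10 = 0.6900
pi_1 = 0.4052

0.4052


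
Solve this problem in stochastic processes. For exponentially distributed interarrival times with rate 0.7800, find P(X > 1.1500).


P(X > t) = exp(-lambda * t)
= exp(-0.7800 * 1.1500)
= exp(-0.8970) = 0.4078

0.4078


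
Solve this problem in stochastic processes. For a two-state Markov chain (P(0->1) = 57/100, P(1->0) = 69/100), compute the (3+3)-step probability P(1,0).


P^6 = P^3 * P^3
Computing via matrix multiplication of the transition matrix.
Entry (1,0) of P^6 = 0.5474

0.5474


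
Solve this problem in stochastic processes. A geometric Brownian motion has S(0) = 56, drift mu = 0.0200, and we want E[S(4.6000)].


E[S(t)] = S(0) * exp(mu * t)
= 56 * exp(0.0200 * 4.6000)
= 56 * 1.0964
= 61.3964

61.3964


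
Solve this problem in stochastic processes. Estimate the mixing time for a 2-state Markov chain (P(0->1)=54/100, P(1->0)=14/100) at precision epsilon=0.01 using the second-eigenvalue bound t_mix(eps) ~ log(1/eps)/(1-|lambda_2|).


lambda_2 = |1 - p01 - p10| = |1 - 0.5400 - 0.1400| = 0.3200
t_mix ~ log(1/eps)/(1 - |lambda_2|)
= log(100)/(1 - 0.3200) = 4.6052/0.6800
= 6.7723

6.7723


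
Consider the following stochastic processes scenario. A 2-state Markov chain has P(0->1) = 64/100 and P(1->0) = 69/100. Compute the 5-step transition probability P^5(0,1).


Computing P^5 by matrix multiplication.
P = [[0.3600, 0.6400], [0.6900, 0.3100]]
After raising P to the power 5:
P^5(0,1) = 0.4831

0.4831


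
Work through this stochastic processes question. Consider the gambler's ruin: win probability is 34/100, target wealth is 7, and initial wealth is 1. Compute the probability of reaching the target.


Gambler's ruin formula:
r = q/p = 0.6600/0.3400 = 1.9412
P(win) = (1 - r^i)/(1 - r^N)
= (1 - 1.9412^1)/(1 - 1.9412^7)
= 0.0091

0.0091


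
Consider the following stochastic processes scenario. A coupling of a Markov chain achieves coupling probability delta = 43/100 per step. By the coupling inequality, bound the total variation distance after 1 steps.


TV distance bound <= (1-delta)^n
= (1 - 0.4300)^1
= 0.5700^1
= 0.5700

0.5700


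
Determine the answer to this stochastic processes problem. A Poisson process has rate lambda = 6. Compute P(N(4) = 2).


P(N(t)=k) = (lambda*t)^k * exp(-lambda*t) / k!
lambda*t = 24
= 24^2 * exp(-24) / 2!
= 576 * 3.7751e-11 / 2
= 1.0872e-08

1.0872e-08


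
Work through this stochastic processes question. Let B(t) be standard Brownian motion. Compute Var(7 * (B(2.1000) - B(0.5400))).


Var(alpha*(B(t)-B(s))) = alpha^2 * (t-s)
= 7^2 * (2.1000 - 0.5400)
= 49 * 1.5600
= 76.4400

76.4400


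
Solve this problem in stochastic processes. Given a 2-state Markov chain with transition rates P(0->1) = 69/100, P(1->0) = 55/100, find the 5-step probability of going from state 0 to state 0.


Computing P^5 by matrix multiplication.
P = [[0.3100, 0.6900], [0.5500, 0.4500]]
After raising P to the power 5:
P^5(0,0) = 0.4431

0.4431


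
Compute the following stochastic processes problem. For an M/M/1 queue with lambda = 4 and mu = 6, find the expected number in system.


rho = 4/6 = 0.6667
L = rho/(1-rho)
= 0.6667/0.3333
= 2.0000

2.0000


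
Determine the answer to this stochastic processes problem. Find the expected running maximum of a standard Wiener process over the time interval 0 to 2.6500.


E(max B(s)) = sqrt(2t/pi)
= sqrt(2*2.6500/pi)
= sqrt(1.6870)
= 1.2989

1.2989


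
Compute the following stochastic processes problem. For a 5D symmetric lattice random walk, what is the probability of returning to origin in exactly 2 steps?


P(return in 2 steps) = P(reverse first step) = 1/(2d)
= 1/10
= 0.1000

0.1000


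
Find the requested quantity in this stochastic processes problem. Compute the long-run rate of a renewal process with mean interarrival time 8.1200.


Long-run renewal rate = 1/E(X)
= 1/8.1200
= 0.1232

0.1232


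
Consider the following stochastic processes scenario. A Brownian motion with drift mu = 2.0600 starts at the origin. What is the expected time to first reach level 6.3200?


Expected first passage time = a/mu
= 6.3200/2.0600
= 3.0680

3.0680


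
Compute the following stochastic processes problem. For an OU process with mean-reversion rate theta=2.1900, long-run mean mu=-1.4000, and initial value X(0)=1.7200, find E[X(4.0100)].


E[X(t)] = mu + (X(0) - mu)*exp(-theta*t)
= -1.4000 + (1.7200 - -1.4000)*exp(-2.1900*4.0100)
= -1.4000 + 3.1200 * 1.5349e-04
= -1.3995

-1.3995


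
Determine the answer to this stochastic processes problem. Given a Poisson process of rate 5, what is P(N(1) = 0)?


P(N(t)=k) = (lambda*t)^k * exp(-lambda*t) / k!
lambda*t = 5
= 5^0 * exp(-5) / 0!
= 1 * 0.0067 / 1
= 0.0067

0.0067


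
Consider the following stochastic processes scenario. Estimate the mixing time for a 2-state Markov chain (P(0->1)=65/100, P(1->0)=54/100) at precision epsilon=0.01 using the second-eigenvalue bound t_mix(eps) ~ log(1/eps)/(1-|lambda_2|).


lambda_2 = |1 - p01 - p10| = |1 - 0.6500 - 0.5400| = 0.1900
t_mix ~ log(1/eps)/(1 - |lambda_2|)
= log(100)/(1 - 0.1900) = 4.6052/0.8100
= 5.6854

5.6854


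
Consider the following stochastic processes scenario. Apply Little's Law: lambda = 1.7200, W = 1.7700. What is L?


Little's Law: L = lambda * W
= 1.7200 * 1.7700
= 3.0444

3.0444


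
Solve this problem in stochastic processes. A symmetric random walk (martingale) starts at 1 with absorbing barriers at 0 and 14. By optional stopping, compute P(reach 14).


By optional stopping theorem: E(M at tau) = M(0) = 1
P(hit 14)*14 + P(hit 0)*0 = 1
P(hit 14) = (1 - 0)/(14 - 0) = 1/14 = 0.0714

0.0714


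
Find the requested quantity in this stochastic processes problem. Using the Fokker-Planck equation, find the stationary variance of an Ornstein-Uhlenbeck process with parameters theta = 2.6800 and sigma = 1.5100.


Stationary variance = sigma^2 / (2*theta)
= 1.5100^2 / (2*2.6800)
= 2.2801 / 5.3600
= 0.4254

0.4254


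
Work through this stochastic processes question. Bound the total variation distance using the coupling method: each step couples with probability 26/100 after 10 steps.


TV distance bound <= (1-delta)^n
= (1 - 0.2600)^10
= 0.7400^10
= 0.0492

0.0492


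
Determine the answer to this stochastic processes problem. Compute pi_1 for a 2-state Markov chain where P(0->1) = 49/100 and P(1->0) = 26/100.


Stationary distribution: pi_0 = p10/(p01+p10), pi_1 = p01/(p01+p10)
p01 = 0.4900, p10 = 0.2600
pi_1 = 0.6533

0.6533


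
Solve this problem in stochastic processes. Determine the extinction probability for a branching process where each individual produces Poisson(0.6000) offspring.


Since mu = 0.6000 <= 1, extinction probability = 1.

1.0000


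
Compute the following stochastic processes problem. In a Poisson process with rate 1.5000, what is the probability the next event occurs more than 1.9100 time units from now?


P(X > t) = exp(-lambda * t)
= exp(-1.5000 * 1.9100)
= exp(-2.8650) = 0.0570

0.0570


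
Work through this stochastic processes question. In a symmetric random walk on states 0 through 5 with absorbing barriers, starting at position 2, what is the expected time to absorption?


For symmetric RW on 0,...,N with absorbing barriers, E(i) = i*(N-i)
E(2) = 2 * 3 = 6

6


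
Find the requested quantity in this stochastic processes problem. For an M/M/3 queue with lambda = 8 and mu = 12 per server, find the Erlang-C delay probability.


a = lambda/mu = 0.6667
rho = a/c = 0.2222
Erlang-C formula applied:
C(c,a) = 0.0325

0.0325


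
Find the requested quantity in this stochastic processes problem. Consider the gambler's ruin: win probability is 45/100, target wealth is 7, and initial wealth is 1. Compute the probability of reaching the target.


Gambler's ruin formula:
r = q/p = 0.5500/0.4500 = 1.2222
P(win) = (1 - r^i)/(1 - r^N)
= (1 - 1.2222^1)/(1 - 1.2222^7)
= 0.0723

0.0723


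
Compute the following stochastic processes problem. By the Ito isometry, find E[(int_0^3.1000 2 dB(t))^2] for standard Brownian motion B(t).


By Ito isometry: E[(int f dB)^2] = int f^2 dt
= 2^2 * 3.1000
= 4 * 3.1000 = 12.4000

12.4000


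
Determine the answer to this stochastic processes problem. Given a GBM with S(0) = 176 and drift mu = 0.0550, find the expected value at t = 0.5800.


E[S(t)] = S(0) * exp(mu * t)
= 176 * exp(0.0550 * 0.5800)
= 176 * 1.0324
= 181.7049

181.7049


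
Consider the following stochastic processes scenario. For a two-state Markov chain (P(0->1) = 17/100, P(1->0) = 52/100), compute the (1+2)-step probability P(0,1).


P^3 = P^1 * P^2
Computing via matrix multiplication of the transition matrix.
Entry (0,1) of P^3 = 0.2390

0.2390


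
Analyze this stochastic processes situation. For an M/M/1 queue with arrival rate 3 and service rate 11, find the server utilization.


rho = lambda/mu
= 3/11
= 0.2727

0.2727


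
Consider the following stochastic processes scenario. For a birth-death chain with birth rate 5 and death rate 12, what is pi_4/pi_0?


For birth-death process, pi_n/pi_0 = (lambda/mu)^n
= (5/12)^4
= 0.0301

0.0301


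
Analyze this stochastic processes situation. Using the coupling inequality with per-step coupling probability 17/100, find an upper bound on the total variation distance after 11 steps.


TV distance bound <= (1-delta)^n
= (1 - 0.1700)^11
= 0.8300^11
= 0.1288

0.1288


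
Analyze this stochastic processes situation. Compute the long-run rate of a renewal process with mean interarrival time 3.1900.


Long-run renewal rate = 1/E(X)
= 1/3.1900
= 0.3135

0.3135


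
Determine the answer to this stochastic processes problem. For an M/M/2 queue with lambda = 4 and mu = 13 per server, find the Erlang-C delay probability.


a = lambda/mu = 0.3077
rho = a/c = 0.1538
Erlang-C formula applied:
C(c,a) = 0.0410

0.0410


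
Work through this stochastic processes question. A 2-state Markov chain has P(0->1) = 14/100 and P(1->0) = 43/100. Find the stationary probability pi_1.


Stationary distribution: pi_0 = p10/(p01+p10), pi_1 = p01/(p01+p10)
p01 = 0.1400, p10 = 0.4300
pi_1 = 0.2456

0.2456


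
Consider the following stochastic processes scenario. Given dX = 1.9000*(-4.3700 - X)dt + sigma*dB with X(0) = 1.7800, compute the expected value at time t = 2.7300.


E[X(t)] = mu + (X(0) - mu)*exp(-theta*t)
= -4.3700 + (1.7800 - -4.3700)*exp(-1.9000*2.7300)
= -4.3700 + 6.1500 * 0.0056
= -4.3356

-4.3356


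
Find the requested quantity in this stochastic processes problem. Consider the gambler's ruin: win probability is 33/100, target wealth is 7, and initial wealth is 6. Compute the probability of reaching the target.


Gambler's ruin formula:
r = q/p = 0.6700/0.3300 = 2.0303
P(win) = (1 - r^i)/(1 - r^N)
= (1 - 2.0303^6)/(1 - 2.0303^7)
= 0.4889

0.4889


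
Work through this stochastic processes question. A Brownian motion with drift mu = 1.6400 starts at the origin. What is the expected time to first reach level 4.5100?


Expected first passage time = a/mu
= 4.5100/1.6400
= 2.7500

2.7500


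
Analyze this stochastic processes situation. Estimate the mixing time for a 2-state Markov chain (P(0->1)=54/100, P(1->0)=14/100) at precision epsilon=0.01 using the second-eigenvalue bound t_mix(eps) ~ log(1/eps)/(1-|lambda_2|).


lambda_2 = |1 - p01 - p10| = |1 - 0.5400 - 0.1400| = 0.3200
t_mix ~ log(1/eps)/(1 - |lambda_2|)
= log(100)/(1 - 0.3200) = 4.6052/0.6800
= 6.7723

6.7723


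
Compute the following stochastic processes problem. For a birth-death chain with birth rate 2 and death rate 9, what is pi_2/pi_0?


For birth-death process, pi_n/pi_0 = (lambda/mu)^n
= (2/9)^2
= 0.0494

0.0494


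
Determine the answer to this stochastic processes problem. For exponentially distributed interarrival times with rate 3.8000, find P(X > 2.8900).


P(X > t) = exp(-lambda * t)
= exp(-3.8000 * 2.8900)
= exp(-10.9820) = 1.7005e-05

1.7005e-05


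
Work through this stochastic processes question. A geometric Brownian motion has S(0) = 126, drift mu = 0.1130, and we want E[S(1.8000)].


E[S(t)] = S(0) * exp(mu * t)
= 126 * exp(0.1130 * 1.8000)
= 126 * 1.2256
= 154.4209

154.4209


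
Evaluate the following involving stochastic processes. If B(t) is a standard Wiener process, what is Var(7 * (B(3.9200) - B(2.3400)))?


Var(alpha*(B(t)-B(s))) = alpha^2 * (t-s)
= 7^2 * (3.9200 - 2.3400)
= 49 * 1.5800
= 77.4200

77.4200


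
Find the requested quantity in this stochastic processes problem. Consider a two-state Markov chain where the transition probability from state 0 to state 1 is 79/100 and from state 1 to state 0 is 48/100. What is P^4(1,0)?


Computing P^4 by matrix multiplication.
P = [[0.2100, 0.7900], [0.4800, 0.5200]]
After raising P to the power 4:
P^4(1,0) = 0.3759

0.3759


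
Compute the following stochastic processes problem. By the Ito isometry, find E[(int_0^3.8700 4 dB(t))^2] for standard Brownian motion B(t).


By Ito isometry: E[(int f dB)^2] = int f^2 dt
= 4^2 * 3.8700
= 16 * 3.8700 = 61.9200

61.9200


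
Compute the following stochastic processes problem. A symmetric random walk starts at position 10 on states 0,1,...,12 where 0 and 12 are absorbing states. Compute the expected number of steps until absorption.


For symmetric RW on 0,...,N with absorbing barriers, E(i) = i*(N-i)
E(10) = 10 * 2 = 20

20


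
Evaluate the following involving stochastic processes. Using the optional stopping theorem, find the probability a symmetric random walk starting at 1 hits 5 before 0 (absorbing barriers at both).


By optional stopping theorem: E(M at tau) = M(0) = 1
P(hit 5)*5 + P(hit 0)*0 = 1
P(hit 5) = (1 - 0)/(5 - 0) = 1/5 = 0.2000

0.2000


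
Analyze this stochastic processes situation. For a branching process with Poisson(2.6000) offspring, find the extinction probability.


Since mu = 2.6000 > 1, extinction prob q < 1.
Solve s = exp(mu*(s-1)) iteratively.
q = 0.0951

0.0951


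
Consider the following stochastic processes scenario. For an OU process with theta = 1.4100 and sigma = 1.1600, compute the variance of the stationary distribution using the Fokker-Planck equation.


Stationary variance = sigma^2 / (2*theta)
= 1.1600^2 / (2*1.4100)
= 1.3456 / 2.8200
= 0.4772

0.4772


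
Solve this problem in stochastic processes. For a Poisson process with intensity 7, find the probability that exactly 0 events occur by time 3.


P(N(t)=k) = (lambda*t)^k * exp(-lambda*t) / k!
lambda*t = 21
= 21^0 * exp(-21) / 0!
= 1 * 7.5826e-10 / 1
= 7.5826e-10

7.5826e-10


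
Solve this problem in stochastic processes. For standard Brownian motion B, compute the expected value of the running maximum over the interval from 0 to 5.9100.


E(max B(s)) = sqrt(2t/pi)
= sqrt(2*5.9100/pi)
= sqrt(3.7624)
= 1.9397

1.9397


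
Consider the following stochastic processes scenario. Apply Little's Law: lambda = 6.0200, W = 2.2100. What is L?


Little's Law: L = lambda * W
= 6.0200 * 2.2100
= 13.3042

13.3042


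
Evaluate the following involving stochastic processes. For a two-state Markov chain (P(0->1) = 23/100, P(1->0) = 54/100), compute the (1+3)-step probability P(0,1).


P^4 = P^1 * P^3
Computing via matrix multiplication of the transition matrix.
Entry (0,1) of P^4 = 0.2979

0.2979


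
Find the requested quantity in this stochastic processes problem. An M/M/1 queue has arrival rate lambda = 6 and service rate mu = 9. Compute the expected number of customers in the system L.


rho = 6/9 = 0.6667
L = rho/(1-rho)
= 0.6667/0.3333
= 2.0000

2.0000


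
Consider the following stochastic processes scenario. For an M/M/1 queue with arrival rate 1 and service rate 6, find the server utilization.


rho = lambda/mu
= 1/6
= 0.1667

0.1667


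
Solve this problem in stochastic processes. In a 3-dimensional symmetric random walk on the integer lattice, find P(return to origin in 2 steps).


P(return in 2 steps) = P(reverse first step) = 1/(2d)
= 1/6
= 0.1667

0.1667


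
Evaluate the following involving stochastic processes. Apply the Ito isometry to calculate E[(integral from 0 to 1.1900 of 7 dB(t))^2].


By Ito isometry: E[(int f dB)^2] = int f^2 dt
= 7^2 * 1.1900
= 49 * 1.1900 = 58.3100

58.3100


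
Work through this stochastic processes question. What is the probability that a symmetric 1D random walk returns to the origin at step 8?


P(S(8) = 0) = C(8,4) / 4^4
= 70 / 256
= 0.2734

0.2734


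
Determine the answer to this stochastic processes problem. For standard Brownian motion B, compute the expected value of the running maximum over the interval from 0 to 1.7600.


E(max B(s)) = sqrt(2t/pi)
= sqrt(2*1.7600/pi)
= sqrt(1.1205)
= 1.0585

1.0585


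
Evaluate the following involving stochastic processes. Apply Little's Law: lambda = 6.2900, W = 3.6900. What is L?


Little's Law: L = lambda * W
= 6.2900 * 3.6900
= 23.2101

23.2101


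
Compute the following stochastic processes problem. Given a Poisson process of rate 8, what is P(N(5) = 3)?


P(N(t)=k) = (lambda*t)^k * exp(-lambda*t) / k!
lambda*t = 40
= 40^3 * exp(-40) / 3!
= 64000 * 4.2484e-18 / 6
= 4.5316e-14

4.5316e-14


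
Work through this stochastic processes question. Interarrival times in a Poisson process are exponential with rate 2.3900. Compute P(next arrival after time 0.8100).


P(X > t) = exp(-lambda * t)
= exp(-2.3900 * 0.8100)
= exp(-1.9359) = 0.1443

0.1443


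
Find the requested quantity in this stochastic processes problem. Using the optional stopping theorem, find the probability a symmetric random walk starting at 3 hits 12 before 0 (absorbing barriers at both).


By optional stopping theorem: E(M at tau) = M(0) = 3
P(hit 12)*12 + P(hit 0)*0 = 3
P(hit 12) = (3 - 0)/(12 - 0) = 1/4 = 0.2500

0.2500


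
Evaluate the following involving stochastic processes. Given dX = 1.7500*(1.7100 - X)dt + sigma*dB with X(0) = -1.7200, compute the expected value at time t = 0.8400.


E[X(t)] = mu + (X(0) - mu)*exp(-theta*t)
= 1.7100 + (-1.7200 - 1.7100)*exp(-1.7500*0.8400)
= 1.7100 + -3.4300 * 0.2299
= 0.9214

0.9214


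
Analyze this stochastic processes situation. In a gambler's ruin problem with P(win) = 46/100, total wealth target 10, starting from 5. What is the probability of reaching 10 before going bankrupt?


Gambler's ruin formula:
r = q/p = 0.5400/0.4600 = 1.1739
P(win) = (1 - r^i)/(1 - r^N)
= (1 - 1.1739^5)/(1 - 1.1739^10)
= 0.3097

0.3097


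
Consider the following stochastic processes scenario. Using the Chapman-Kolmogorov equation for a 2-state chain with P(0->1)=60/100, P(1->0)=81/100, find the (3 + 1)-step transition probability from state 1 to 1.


P^4 = P^3 * P^1
Computing via matrix multiplication of the transition matrix.
Entry (1,1) of P^4 = 0.4418

0.4418


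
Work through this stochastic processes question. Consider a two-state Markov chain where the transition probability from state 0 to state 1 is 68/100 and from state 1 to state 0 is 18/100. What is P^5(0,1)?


Computing P^5 by matrix multiplication.
P = [[0.3200, 0.6800], [0.1800, 0.8200]]
After raising P to the power 5:
P^5(0,1) = 0.7907

0.7907


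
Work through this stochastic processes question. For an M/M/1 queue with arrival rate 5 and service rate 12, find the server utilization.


rho = lambda/mu
= 5/12
= 0.4167

0.4167


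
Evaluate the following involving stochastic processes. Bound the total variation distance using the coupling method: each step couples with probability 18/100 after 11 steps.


TV distance bound <= (1-delta)^n
= (1 - 0.1800)^11
= 0.8200^11
= 0.1127

0.1127


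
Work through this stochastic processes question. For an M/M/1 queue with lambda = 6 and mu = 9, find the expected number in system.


rho = 6/9 = 0.6667
L = rho/(1-rho)
= 0.6667/0.3333
= 2.0000

2.0000


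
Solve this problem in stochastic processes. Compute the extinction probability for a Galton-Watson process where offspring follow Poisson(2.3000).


Since mu = 2.3000 > 1, extinction prob q < 1.
Solve s = exp(mu*(s-1)) iteratively.
q = 0.1376

0.1376


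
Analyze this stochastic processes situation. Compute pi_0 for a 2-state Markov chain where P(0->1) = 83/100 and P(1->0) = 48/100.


Stationary distribution: pi_0 = p10/(p01+p10), pi_1 = p01/(p01+p10)
p01 = 0.8300, p10 = 0.4800
pi_0 = 0.3664

0.3664


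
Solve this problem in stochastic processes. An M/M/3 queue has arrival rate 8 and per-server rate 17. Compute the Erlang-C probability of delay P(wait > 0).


a = lambda/mu = 0.4706
rho = a/c = 0.1569
Erlang-C formula applied:
C(c,a) = 0.0129

0.0129


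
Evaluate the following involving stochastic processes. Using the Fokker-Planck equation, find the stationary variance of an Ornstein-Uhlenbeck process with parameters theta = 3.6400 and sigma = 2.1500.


Stationary variance = sigma^2 / (2*theta)
= 2.1500^2 / (2*3.6400)
= 4.6225 / 7.2800
= 0.6350

0.6350


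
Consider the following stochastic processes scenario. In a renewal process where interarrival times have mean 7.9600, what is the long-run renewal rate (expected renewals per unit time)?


Long-run renewal rate = 1/E(X)
= 1/7.9600
= 0.1256

0.1256


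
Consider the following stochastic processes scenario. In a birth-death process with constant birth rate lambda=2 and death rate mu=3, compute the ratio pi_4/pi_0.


For birth-death process, pi_n/pi_0 = (lambda/mu)^n
= (2/3)^4
= 0.1975

0.1975


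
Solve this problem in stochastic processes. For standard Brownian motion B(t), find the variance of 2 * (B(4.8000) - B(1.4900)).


Var(alpha*(B(t)-B(s))) = alpha^2 * (t-s)
= 2^2 * (4.8000 - 1.4900)
= 4 * 3.3100
= 13.2400

13.2400


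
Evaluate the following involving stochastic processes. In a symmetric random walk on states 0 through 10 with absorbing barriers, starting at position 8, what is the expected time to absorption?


For symmetric RW on 0,...,N with absorbing barriers, E(i) = i*(N-i)
E(8) = 8 * 2 = 16

16


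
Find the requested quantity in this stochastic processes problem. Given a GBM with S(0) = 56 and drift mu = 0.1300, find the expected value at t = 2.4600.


E[S(t)] = S(0) * exp(mu * t)
= 56 * exp(0.1300 * 2.4600)
= 56 * 1.3769
= 77.1037

77.1037


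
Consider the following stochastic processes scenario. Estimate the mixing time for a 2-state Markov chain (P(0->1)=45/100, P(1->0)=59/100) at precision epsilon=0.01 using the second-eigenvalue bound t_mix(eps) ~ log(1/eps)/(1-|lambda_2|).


lambda_2 = |1 - p01 - p10| = |1 - 0.4500 - 0.5900| = 0.0400
t_mix ~ log(1/eps)/(1 - |lambda_2|)
= log(100)/(1 - 0.0400) = 4.6052/0.9600
= 4.7971

4.7971


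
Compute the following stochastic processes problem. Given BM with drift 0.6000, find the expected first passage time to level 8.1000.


Expected first passage time = a/mu
= 8.1000/0.6000
= 13.5000

13.5000


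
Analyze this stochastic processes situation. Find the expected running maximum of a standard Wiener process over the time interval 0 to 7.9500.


E(max B(s)) = sqrt(2t/pi)
= sqrt(2*7.9500/pi)
= sqrt(5.0611)
= 2.2497

2.2497


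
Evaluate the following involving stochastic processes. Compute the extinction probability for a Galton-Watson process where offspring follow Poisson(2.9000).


Since mu = 2.9000 > 1, extinction prob q < 1.
Solve s = exp(mu*(s-1)) iteratively.
q = 0.0668

0.0668


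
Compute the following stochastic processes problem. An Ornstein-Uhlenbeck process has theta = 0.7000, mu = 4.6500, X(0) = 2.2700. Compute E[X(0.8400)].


E[X(t)] = mu + (X(0) - mu)*exp(-theta*t)
= 4.6500 + (2.2700 - 4.6500)*exp(-0.7000*0.8400)
= 4.6500 + -2.3800 * 0.5554
= 3.3281

3.3281


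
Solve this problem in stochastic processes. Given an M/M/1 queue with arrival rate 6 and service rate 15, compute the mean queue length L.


rho = 6/15 = 0.4000
L = rho/(1-rho)
= 0.4000/0.6000
= 0.6667

0.6667


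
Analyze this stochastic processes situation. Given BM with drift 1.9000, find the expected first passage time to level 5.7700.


Expected first passage time = a/mu
= 5.7700/1.9000
= 3.0368

3.0368


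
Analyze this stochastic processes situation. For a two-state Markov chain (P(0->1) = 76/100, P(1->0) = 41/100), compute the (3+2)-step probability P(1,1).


P^5 = P^3 * P^2
Computing via matrix multiplication of the transition matrix.
Entry (1,1) of P^5 = 0.6495

0.6495


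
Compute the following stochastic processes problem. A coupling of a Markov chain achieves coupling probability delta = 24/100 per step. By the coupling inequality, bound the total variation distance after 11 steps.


TV distance bound <= (1-delta)^n
= (1 - 0.2400)^11
= 0.7600^11
= 0.0489

0.0489


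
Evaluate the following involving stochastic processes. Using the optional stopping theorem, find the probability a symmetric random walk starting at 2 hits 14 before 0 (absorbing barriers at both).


By optional stopping theorem: E(M at tau) = M(0) = 2
P(hit 14)*14 + P(hit 0)*0 = 2
P(hit 14) = (2 - 0)/(14 - 0) = 1/7 = 0.1429

0.1429


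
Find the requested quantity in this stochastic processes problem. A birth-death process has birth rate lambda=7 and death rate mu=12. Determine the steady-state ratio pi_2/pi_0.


For birth-death process, pi_n/pi_0 = (lambda/mu)^n
= (7/12)^2
= 0.3403

0.3403


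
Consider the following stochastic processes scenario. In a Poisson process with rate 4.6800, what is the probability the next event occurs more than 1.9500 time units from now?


P(X > t) = exp(-lambda * t)
= exp(-4.6800 * 1.9500)
= exp(-9.1260) = 1.0880e-04

1.0880e-04


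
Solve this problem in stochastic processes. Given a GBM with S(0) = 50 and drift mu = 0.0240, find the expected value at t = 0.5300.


E[S(t)] = S(0) * exp(mu * t)
= 50 * exp(0.0240 * 0.5300)
= 50 * 1.0128
= 50.6401

50.6401


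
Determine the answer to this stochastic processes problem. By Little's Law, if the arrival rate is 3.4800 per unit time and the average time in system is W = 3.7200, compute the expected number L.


Little's Law: L = lambda * W
= 3.4800 * 3.7200
= 12.9456

12.9456


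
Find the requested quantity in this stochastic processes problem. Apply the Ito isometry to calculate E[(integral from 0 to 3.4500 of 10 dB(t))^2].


By Ito isometry: E[(int f dB)^2] = int f^2 dt
= 10^2 * 3.4500
= 100 * 3.4500 = 345.0000

345.0000


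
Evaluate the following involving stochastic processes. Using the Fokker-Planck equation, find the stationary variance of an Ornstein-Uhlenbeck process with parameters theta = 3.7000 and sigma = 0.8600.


Stationary variance = sigma^2 / (2*theta)
= 0.8600^2 / (2*3.7000)
= 0.7396 / 7.4000
= 0.0999

0.0999


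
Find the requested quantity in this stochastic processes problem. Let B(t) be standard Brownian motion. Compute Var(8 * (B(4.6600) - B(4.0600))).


Var(alpha*(B(t)-B(s))) = alpha^2 * (t-s)
= 8^2 * (4.6600 - 4.0600)
= 64 * 0.6000
= 38.4000

38.4000


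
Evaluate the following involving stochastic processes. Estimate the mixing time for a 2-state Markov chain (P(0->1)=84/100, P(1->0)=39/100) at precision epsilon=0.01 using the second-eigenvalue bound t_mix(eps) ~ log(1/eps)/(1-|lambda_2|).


lambda_2 = |1 - p01 - p10| = |1 - 0.8400 - 0.3900| = 0.2300
t_mix ~ log(1/eps)/(1 - |lambda_2|)
= log(100)/(1 - 0.2300) = 4.6052/0.7700
= 5.9807

5.9807


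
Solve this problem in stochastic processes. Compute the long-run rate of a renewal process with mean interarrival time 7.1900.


Long-run renewal rate = 1/E(X)
= 1/7.1900
= 0.1391

0.1391


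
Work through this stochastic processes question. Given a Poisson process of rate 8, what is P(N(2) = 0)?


P(N(t)=k) = (lambda*t)^k * exp(-lambda*t) / k!
lambda*t = 16
= 16^0 * exp(-16) / 0!
= 1 * 1.1254e-07 / 1
= 1.1254e-07

1.1254e-07


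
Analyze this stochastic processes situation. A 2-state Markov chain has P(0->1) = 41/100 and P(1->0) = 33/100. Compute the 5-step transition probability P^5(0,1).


Computing P^5 by matrix multiplication.
P = [[0.5900, 0.4100], [0.3300, 0.6700]]
After raising P to the power 5:
P^5(0,1) = 0.5534

0.5534


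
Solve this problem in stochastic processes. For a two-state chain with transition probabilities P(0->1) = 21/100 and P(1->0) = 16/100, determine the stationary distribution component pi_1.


Stationary distribution: pi_0 = p10/(p01+p10), pi_1 = p01/(p01+p10)
p01 = 0.2100, p10 = 0.1600
pi_1 = 0.5676

0.5676


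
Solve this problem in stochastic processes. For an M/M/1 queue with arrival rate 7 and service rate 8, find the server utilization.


rho = lambda/mu
= 7/8
= 0.8750

0.8750


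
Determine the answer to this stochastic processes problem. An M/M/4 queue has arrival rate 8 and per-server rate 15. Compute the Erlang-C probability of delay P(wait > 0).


a = lambda/mu = 0.5333
rho = a/c = 0.1333
Erlang-C formula applied:
C(c,a) = 0.0023

0.0023


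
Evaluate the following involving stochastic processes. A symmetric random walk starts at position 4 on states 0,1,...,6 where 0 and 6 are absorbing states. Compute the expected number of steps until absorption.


For symmetric RW on 0,...,N with absorbing barriers, E(i) = i*(N-i)
E(4) = 4 * 2 = 8

8


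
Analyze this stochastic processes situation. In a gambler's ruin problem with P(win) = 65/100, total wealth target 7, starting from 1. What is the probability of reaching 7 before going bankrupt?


Gambler's ruin formula:
r = q/p = 0.3500/0.6500 = 0.5385
P(win) = (1 - r^i)/(1 - r^N)
= (1 - 0.5385^1)/(1 - 0.5385^7)
= 0.4677

0.4677


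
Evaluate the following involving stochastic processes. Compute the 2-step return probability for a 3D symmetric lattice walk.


P(return in 2 steps) = P(reverse first step) = 1/(2d)
= 1/6
= 0.1667

0.1667


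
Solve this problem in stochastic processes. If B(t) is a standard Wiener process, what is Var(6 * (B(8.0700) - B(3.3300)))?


Var(alpha*(B(t)-B(s))) = alpha^2 * (t-s)
= 6^2 * (8.0700 - 3.3300)
= 36 * 4.7400
= 170.6400

170.6400


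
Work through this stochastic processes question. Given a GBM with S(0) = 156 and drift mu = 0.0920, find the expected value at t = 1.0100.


E[S(t)] = S(0) * exp(mu * t)
= 156 * exp(0.0920 * 1.0100)
= 156 * 1.0974
= 171.1903

171.1903


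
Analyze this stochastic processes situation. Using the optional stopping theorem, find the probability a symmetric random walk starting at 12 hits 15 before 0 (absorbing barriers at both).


By optional stopping theorem: E(M at tau) = M(0) = 12
P(hit 15)*15 + P(hit 0)*0 = 12
P(hit 15) = (12 - 0)/(15 - 0) = 4/5 = 0.8000

0.8000


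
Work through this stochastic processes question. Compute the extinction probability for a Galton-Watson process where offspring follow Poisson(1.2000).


Since mu = 1.2000 > 1, extinction prob q < 1.
Solve s = exp(mu*(s-1)) iteratively.
q = 0.6863

0.6863


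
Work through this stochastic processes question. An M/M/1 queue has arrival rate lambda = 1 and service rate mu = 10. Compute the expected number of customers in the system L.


rho = 1/10 = 0.1000
L = rho/(1-rho)
= 0.1000/0.9000
= 0.1111

0.1111


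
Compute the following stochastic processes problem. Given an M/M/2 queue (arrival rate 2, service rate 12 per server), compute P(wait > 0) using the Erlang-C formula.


a = lambda/mu = 0.1667
rho = a/c = 0.0833
Erlang-C formula applied:
C(c,a) = 0.0128

0.0128


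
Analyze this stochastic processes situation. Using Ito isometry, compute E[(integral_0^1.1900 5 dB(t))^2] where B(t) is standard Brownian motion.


By Ito isometry: E[(int f dB)^2] = int f^2 dt
= 5^2 * 1.1900
= 25 * 1.1900 = 29.7500

29.7500


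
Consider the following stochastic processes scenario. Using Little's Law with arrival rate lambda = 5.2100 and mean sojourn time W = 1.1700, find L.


Little's Law: L = lambda * W
= 5.2100 * 1.1700
= 6.0957

6.0957


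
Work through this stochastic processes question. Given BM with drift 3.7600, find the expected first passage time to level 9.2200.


Expected first passage time = a/mu
= 9.2200/3.7600
= 2.4521

2.4521


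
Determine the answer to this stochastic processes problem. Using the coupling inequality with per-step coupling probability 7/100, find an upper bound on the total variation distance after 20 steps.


TV distance bound <= (1-delta)^n
= (1 - 0.0700)^20
= 0.9300^20
= 0.2342

0.2342


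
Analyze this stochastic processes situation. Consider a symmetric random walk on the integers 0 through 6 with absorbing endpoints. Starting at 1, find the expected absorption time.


For symmetric RW on 0,...,N with absorbing barriers, E(i) = i*(N-i)
E(1) = 1 * 5 = 5

5


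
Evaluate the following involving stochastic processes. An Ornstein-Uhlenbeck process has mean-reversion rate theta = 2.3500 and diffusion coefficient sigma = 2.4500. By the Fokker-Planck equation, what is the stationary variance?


Stationary variance = sigma^2 / (2*theta)
= 2.4500^2 / (2*2.3500)
= 6.0025 / 4.7000
= 1.2771

1.2771


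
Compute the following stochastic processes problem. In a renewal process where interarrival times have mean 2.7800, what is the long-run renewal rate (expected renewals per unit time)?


Long-run renewal rate = 1/E(X)
= 1/2.7800
= 0.3597

0.3597


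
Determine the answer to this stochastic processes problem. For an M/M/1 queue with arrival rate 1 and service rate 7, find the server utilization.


rho = lambda/mu
= 1/7
= 0.1429

0.1429


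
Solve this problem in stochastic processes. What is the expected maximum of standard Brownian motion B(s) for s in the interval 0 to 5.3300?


E(max B(s)) = sqrt(2t/pi)
= sqrt(2*5.3300/pi)
= sqrt(3.3932)
= 1.8421

1.8421


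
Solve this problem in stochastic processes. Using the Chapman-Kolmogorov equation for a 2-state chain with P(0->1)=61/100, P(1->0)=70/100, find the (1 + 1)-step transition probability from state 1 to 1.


P^2 = P^1 * P^1
Computing via matrix multiplication of the transition matrix.
Entry (1,1) of P^2 = 0.5170

0.5170


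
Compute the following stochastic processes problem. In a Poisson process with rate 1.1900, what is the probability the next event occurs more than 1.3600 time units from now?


P(X > t) = exp(-lambda * t)
= exp(-1.1900 * 1.3600)
= exp(-1.6184) = 0.1982

0.1982


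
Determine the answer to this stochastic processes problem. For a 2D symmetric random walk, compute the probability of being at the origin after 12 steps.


P = C(12,6)^2 / 4^12
= 924^2 / 16777216
= 853776 / 16777216
= 0.0509

0.0509


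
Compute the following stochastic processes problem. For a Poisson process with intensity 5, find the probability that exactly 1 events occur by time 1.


P(N(t)=k) = (lambda*t)^k * exp(-lambda*t) / k!
lambda*t = 5
= 5^1 * exp(-5) / 1!
= 5 * 0.0067 / 1
= 0.0337

0.0337


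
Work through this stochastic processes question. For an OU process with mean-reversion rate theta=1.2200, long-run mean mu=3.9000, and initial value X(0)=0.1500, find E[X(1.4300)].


E[X(t)] = mu + (X(0) - mu)*exp(-theta*t)
= 3.9000 + (0.1500 - 3.9000)*exp(-1.2200*1.4300)
= 3.9000 + -3.7500 * 0.1747
= 3.2448

3.2448


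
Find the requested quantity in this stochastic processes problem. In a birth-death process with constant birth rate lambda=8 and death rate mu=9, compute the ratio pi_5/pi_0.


For birth-death process, pi_n/pi_0 = (lambda/mu)^n
= (8/9)^5
= 0.5549

0.5549


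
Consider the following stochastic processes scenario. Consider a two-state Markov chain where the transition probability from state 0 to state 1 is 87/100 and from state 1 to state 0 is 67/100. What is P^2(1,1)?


Computing P^2 by matrix multiplication.
P = [[0.1300, 0.8700], [0.6700, 0.3300]]
After raising P to the power 2:
P^2(1,1) = 0.6918

0.6918


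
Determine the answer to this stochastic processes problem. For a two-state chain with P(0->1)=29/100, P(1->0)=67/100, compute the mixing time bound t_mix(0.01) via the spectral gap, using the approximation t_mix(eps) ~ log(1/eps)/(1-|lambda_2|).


lambda_2 = |1 - p01 - p10| = |1 - 0.2900 - 0.6700| = 0.0400
t_mix ~ log(1/eps)/(1 - |lambda_2|)
= log(100)/(1 - 0.0400) = 4.6052/0.9600
= 4.7971

4.7971


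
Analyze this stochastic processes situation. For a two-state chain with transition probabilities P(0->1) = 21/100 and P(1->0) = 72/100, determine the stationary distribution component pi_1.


Stationary distribution: pi_0 = p10/(p01+p10), pi_1 = p01/(p01+p10)
p01 = 0.2100, p10 = 0.7200
pi_1 = 0.2258

0.2258


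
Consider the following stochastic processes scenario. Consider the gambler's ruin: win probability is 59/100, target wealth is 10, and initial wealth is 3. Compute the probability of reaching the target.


Gambler's ruin formula:
r = q/p = 0.4100/0.5900 = 0.6949
P(win) = (1 - r^i)/(1 - r^N)
= (1 - 0.6949^3)/(1 - 0.6949^10)
= 0.6823

0.6823


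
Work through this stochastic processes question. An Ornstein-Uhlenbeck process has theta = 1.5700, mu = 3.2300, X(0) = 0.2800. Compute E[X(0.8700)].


E[X(t)] = mu + (X(0) - mu)*exp(-theta*t)
= 3.2300 + (0.2800 - 3.2300)*exp(-1.5700*0.8700)
= 3.2300 + -2.9500 * 0.2552
= 2.4773

2.4773


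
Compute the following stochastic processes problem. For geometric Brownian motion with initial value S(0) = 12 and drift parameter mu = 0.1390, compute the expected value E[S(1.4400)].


E[S(t)] = S(0) * exp(mu * t)
= 12 * exp(0.1390 * 1.4400)
= 12 * 1.2216
= 14.6592

14.6592


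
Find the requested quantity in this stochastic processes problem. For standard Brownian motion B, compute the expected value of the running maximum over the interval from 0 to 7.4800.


E(max B(s)) = sqrt(2t/pi)
= sqrt(2*7.4800/pi)
= sqrt(4.7619)
= 2.1822

2.1822


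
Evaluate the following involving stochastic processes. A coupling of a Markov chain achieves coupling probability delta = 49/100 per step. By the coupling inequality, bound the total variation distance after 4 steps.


TV distance bound <= (1-delta)^n
= (1 - 0.4900)^4
= 0.5100^4
= 0.0677

0.0677


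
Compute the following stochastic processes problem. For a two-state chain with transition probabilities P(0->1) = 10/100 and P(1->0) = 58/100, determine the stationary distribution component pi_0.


Stationary distribution: pi_0 = p10/(p01+p10), pi_1 = p01/(p01+p10)
p01 = 0.1000, p10 = 0.5800
pi_0 = 0.8529

0.8529


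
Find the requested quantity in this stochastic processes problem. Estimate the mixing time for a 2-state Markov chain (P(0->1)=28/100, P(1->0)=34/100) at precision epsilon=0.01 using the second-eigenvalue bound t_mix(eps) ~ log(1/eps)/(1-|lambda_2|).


lambda_2 = |1 - p01 - p10| = |1 - 0.2800 - 0.3400| = 0.3800
t_mix ~ log(1/eps)/(1 - |lambda_2|)
= log(100)/(1 - 0.3800) = 4.6052/0.6200
= 7.4277

7.4277


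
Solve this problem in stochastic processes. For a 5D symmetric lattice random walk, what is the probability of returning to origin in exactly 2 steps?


P(return in 2 steps) = P(reverse first step) = 1/(2d)
= 1/10
= 0.1000

0.1000


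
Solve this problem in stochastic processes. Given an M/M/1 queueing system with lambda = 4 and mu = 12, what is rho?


rho = lambda/mu
= 4/12
= 0.3333

0.3333
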